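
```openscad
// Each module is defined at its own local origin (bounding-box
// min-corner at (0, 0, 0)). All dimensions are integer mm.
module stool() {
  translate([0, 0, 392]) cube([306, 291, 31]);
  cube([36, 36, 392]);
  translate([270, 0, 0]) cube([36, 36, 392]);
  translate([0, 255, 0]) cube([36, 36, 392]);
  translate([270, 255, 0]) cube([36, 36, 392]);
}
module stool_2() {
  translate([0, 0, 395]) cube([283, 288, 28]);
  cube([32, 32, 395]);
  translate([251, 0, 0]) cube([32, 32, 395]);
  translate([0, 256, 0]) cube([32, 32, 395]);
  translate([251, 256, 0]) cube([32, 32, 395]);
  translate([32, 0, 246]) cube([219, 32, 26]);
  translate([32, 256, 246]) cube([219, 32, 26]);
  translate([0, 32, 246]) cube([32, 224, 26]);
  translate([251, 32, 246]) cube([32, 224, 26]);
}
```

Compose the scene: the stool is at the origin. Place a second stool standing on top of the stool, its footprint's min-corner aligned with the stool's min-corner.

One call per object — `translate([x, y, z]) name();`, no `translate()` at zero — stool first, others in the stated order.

stool();
translate([0, 0, 423]) stool_2();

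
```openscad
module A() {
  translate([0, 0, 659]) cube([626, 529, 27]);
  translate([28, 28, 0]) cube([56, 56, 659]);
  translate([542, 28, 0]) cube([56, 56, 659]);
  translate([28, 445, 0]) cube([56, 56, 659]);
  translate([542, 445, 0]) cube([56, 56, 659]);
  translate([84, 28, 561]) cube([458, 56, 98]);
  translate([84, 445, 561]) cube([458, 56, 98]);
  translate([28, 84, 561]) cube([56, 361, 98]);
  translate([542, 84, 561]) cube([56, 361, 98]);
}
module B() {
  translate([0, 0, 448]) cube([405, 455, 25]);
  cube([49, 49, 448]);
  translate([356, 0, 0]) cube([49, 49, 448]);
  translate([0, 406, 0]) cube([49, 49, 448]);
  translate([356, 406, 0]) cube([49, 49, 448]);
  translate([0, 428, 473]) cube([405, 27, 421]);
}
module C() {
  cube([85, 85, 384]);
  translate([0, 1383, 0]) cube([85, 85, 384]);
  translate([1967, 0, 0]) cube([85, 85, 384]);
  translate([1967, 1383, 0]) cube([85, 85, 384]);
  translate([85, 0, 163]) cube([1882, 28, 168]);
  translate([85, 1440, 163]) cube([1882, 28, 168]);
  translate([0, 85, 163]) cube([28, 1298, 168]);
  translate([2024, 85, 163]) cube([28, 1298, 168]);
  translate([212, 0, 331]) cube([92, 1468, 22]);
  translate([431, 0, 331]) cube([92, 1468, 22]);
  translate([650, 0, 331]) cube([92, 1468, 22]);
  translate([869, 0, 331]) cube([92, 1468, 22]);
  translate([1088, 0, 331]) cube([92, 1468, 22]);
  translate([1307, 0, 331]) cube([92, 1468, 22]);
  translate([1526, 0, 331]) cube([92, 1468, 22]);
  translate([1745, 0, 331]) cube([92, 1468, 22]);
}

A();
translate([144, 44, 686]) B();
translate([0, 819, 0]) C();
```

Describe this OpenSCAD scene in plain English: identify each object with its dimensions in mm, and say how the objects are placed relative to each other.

A is a table with a 626×529 mm rectangular top, 27 mm thick, top surface at z = 686 mm, supported by four 56×56 mm square legs, each inset 28 mm from the nearest pair of top edges, running from the floor. Four apron rails, 56 mm thick and 98 mm tall, run between adjacent legs with their top edges flush with the underside of the top and their outer faces flush with the legs' outer faces.

B is a chair. The seat is a 405×455×25 mm slab with its top at z = 473 mm, on four 49×49 mm corner legs (flush with the seat edges, standing on z = 0). A flat backrest 27 mm thick, 421 mm tall, spans the full seat width and rises from the seat top along its +y edge, rear face flush with the rear of the seat.

C is a bed frame 2052 mm long (x) by 1468 mm wide (y). Four 85×85 mm corner posts, 384 mm tall, at the corners of the footprint. Four rails of 28 mm thickness and 168 mm height run between adjacent posts with their undersides at z = 163 mm, their outer faces flush with the outside of the frame (the two x-running rails run between the posts' inner faces; the two y-running rails run between the posts' inner faces). 8 slats, each 92 mm wide (x) and 22 mm thick, lie across the top of the two x-running rails, running the full 1468 mm width of the frame in y; the slats are evenly spaced along x between the inner faces of the end posts with equal gaps (rounded down to the nearest mm) at the −x end and between each pair — any rounding remainder accumulates at the +x end.

The chair is on top of the table. The bed frame is on the floor beside the table on its +y side.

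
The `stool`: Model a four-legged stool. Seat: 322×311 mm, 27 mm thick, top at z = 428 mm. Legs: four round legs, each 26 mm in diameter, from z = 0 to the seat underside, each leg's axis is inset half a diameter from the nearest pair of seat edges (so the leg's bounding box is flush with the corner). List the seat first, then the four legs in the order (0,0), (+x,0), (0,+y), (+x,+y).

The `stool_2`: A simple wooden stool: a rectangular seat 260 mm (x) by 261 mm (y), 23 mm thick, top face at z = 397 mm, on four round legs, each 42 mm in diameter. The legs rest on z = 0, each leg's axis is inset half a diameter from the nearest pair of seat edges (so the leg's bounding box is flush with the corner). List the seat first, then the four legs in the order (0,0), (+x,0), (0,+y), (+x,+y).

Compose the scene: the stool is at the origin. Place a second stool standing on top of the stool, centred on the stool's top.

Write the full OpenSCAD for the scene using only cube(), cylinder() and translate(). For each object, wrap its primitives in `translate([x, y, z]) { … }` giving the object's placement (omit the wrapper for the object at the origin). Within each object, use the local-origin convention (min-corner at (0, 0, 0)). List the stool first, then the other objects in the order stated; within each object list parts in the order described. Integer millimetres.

translate([0, 0, 401]) cube([322, 311, 27]);
translate([13, 13, 0]) cylinder(h = 401, r = 13);
translate([309, 13, 0]) cylinder(h = 401, r = 13);
translate([13, 298, 0]) cylinder(h = 401, r = 13);
translate([309, 298, 0]) cylinder(h = 401, r = 13);
translate([31, 25, 428]) {
  translate([0, 0, 374]) cube([260, 261, 23]);
  translate([21, 21, 0]) cylinder(h = 374, r = 21);
  translate([239, 21, 0]) cylinder(h = 374, r = 21);
  translate([21, 240, 0]) cylinder(h = 374, r = 21);
  translate([239, 240, 0]) cylinder(h = 374, r = 21);
}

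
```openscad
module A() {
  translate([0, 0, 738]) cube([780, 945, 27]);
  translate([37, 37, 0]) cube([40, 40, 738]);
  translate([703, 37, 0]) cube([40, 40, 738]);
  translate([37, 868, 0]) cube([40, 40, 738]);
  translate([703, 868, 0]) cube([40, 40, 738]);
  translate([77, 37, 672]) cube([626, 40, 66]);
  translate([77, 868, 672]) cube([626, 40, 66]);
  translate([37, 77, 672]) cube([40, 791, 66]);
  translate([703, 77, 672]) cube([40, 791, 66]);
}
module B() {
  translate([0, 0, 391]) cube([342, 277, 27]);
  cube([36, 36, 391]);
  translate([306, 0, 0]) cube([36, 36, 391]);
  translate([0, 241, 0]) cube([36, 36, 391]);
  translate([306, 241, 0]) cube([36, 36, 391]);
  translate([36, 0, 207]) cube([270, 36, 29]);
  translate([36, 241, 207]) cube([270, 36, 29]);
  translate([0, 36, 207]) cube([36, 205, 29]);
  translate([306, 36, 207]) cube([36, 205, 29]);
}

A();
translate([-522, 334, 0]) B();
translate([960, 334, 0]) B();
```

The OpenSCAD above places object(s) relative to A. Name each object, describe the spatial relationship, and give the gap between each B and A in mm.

Each stool's nearest face is 180 mm from the table's bounding box.

A is a table. B is a stool. Two stools sit around the table at the −x, +x sides. The gap between each stool and the table is 180 mm.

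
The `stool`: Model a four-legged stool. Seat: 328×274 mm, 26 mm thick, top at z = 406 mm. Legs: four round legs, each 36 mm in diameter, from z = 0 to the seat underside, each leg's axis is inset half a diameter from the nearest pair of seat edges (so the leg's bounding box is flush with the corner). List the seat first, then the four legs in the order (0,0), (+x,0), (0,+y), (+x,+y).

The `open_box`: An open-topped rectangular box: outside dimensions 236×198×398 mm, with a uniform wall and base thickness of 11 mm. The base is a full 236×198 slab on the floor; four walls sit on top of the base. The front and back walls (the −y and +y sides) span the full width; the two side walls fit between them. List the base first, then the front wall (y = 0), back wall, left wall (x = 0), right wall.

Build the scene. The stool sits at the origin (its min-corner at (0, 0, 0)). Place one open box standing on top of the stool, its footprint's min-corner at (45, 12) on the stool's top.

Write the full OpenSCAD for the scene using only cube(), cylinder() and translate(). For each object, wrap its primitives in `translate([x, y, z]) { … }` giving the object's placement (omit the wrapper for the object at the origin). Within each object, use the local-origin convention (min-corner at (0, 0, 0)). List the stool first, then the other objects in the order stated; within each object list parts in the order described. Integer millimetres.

translate([0, 0, 380]) cube([328, 274, 26]);
translate([18, 18, 0]) cylinder(h = 380, r = 18);
translate([310, 18, 0]) cylinder(h = 380, r = 18);
translate([18, 256, 0]) cylinder(h = 380, r = 18);
translate([310, 256, 0]) cylinder(h = 380, r = 18);
translate([45, 12, 406]) {
  cube([236, 198, 11]);
  translate([0, 0, 11]) cube([236, 11, 387]);
  translate([0, 187, 11]) cube([236, 11, 387]);
  translate([0, 11, 11]) cube([11, 176, 387]);
  translate([225, 11, 11]) cube([11, 176, 387]);
}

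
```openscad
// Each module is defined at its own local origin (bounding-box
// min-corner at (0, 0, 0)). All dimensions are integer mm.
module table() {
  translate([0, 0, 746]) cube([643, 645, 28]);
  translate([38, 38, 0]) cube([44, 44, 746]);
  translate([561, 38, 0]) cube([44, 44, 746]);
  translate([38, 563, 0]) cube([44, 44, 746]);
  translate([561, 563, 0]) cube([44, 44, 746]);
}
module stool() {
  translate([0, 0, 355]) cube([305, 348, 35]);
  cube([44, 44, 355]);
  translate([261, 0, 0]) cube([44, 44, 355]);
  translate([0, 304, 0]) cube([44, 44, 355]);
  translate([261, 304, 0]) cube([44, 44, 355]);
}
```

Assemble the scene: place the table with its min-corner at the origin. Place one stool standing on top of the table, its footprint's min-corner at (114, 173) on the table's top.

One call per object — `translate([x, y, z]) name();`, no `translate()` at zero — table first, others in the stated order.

table();
translate([114, 173, 774]) stool();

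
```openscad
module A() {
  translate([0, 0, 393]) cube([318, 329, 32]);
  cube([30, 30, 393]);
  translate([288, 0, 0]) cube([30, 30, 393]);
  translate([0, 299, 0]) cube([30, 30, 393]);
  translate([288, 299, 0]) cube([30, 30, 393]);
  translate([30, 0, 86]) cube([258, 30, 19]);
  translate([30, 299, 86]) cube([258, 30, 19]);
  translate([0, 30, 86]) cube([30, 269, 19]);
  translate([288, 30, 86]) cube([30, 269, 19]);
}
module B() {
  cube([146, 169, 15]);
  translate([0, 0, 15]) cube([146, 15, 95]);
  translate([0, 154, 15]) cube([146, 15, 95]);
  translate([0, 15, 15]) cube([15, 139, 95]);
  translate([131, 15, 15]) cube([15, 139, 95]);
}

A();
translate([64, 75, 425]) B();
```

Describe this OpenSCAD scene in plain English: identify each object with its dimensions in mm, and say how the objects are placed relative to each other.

A is a simple wooden stool: a rectangular seat 318 mm (x) by 329 mm (y), 32 mm thick, top face at z = 425 mm, on four square legs, each 30×30 mm in cross-section. The legs rest on z = 0, each flush with a corner of the seat. Four stretchers, 30 mm wide and 19 mm tall, connect adjacent legs with their undersides at z = 86 mm, each running between the inner faces of the legs it joins and aligned with the legs' outer faces on the other axis.

B is an open storage box with external size 146×169×110 mm and wall thickness 15 mm (the base is also 15 mm thick). The base covers the whole footprint; the four walls stand on the base, with the y-facing walls full-width and the x-facing walls fitting between their inner faces.

The open box is on top of the stool.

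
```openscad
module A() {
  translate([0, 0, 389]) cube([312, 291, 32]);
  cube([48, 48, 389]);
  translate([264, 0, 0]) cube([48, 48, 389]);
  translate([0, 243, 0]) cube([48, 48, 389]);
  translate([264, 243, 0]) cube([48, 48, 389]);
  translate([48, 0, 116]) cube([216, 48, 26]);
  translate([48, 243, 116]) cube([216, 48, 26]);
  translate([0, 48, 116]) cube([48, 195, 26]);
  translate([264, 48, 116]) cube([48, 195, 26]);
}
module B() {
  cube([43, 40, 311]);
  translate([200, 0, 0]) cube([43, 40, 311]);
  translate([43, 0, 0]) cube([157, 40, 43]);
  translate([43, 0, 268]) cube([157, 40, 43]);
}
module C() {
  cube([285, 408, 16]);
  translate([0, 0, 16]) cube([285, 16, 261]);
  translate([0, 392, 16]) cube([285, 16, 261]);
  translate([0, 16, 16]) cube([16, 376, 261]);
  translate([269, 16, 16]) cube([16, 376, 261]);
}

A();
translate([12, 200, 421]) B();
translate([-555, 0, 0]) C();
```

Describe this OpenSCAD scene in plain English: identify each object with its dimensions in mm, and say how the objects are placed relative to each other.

A is a simple wooden stool: a rectangular seat 312 mm (x) by 291 mm (y), 32 mm thick, top face at z = 421 mm, on four square legs, each 48×48 mm in cross-section. The legs rest on z = 0, each flush with a corner of the seat. Four stretchers, 48 mm wide and 26 mm tall, connect adjacent legs with their undersides at z = 116 mm, each running between the inner faces of the legs it joins and aligned with the legs' outer faces on the other axis.

B is a rectangular picture frame lying in the x–z plane (depth along y). The opening is 157 mm wide (x) by 225 mm tall (z), surrounded by a border 43 mm wide on all four sides. The frame is 40 mm deep and is made of two full-height vertical stiles with two horizontal rails fitted between them.

C is an open storage box with external size 285×408×277 mm and wall thickness 16 mm (the base is also 16 mm thick). The base covers the whole footprint; the four walls stand on the base, with the y-facing walls full-width and the x-facing walls fitting between their inner faces.

The picture frame is on top of the stool. The open box is on the floor beside the stool on its −x side.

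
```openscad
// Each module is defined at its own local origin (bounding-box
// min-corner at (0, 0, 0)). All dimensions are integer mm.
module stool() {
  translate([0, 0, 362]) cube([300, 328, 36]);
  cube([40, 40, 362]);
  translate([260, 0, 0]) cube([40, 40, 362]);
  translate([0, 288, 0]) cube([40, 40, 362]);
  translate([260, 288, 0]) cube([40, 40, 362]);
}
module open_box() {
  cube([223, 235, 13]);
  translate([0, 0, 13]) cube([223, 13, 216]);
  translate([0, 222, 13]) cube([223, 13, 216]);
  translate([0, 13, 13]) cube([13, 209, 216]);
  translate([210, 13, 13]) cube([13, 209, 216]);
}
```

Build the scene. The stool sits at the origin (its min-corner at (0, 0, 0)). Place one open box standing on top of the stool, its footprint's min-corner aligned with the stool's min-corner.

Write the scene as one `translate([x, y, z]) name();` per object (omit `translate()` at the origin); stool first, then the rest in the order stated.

stool();
translate([0, 0, 398]) open_box();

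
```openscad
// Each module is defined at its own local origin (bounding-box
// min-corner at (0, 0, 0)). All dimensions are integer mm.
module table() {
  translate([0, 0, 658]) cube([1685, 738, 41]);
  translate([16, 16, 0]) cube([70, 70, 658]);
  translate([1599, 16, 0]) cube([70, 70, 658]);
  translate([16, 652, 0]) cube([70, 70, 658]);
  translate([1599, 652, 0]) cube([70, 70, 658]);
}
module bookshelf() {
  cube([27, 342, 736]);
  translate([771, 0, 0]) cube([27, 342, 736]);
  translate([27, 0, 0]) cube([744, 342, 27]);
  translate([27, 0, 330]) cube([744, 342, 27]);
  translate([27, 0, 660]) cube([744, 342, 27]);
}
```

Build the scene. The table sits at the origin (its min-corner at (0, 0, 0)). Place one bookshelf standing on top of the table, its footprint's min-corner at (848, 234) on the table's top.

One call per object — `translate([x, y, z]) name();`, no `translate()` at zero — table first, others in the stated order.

table();
translate([848, 234, 699]) bookshelf();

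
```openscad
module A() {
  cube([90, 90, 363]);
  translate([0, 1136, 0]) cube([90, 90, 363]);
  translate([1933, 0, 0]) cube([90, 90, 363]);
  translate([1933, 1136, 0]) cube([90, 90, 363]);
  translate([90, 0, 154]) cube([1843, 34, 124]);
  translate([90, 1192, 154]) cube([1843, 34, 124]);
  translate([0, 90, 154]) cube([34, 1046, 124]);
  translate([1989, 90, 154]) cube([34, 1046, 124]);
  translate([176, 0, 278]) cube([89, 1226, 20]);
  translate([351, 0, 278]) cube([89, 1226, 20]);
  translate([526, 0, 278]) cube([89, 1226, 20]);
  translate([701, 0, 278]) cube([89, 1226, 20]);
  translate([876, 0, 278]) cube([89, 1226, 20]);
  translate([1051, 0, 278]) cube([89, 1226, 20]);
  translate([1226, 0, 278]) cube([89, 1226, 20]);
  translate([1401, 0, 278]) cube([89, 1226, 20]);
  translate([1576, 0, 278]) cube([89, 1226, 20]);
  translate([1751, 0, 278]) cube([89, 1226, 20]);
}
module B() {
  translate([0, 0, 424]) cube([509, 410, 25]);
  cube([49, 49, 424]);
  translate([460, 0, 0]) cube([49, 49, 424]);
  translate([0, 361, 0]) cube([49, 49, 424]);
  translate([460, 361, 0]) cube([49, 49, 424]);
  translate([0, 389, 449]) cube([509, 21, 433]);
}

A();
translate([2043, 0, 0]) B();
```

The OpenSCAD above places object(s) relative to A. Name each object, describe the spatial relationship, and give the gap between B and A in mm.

A is a bed frame. B is a chair. The chair is on the floor beside the bed frame on its +x side. The gap between the chair and the bed frame is 20 mm.

The chair's nearest face is 20 mm from the bed frame's +x face.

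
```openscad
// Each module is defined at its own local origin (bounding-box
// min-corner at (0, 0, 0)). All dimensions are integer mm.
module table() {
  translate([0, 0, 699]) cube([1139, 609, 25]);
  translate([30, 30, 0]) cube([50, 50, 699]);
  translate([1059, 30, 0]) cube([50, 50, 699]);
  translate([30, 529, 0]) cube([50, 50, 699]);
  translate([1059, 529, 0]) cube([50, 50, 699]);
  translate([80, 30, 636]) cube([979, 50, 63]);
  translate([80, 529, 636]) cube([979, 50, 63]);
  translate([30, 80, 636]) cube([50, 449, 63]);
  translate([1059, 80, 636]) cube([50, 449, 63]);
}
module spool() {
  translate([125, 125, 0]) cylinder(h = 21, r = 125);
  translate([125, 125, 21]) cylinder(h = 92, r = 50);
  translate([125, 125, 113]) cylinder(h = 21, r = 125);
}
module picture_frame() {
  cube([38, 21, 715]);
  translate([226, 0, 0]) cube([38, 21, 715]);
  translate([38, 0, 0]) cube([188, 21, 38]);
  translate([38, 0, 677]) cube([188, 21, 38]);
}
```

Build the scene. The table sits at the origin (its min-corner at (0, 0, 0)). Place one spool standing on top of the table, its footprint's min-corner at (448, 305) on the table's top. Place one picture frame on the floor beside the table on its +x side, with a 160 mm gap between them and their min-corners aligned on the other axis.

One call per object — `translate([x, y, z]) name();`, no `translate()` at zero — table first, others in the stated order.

table();
translate([448, 305, 724]) spool();
translate([1299, 0, 0]) picture_frame();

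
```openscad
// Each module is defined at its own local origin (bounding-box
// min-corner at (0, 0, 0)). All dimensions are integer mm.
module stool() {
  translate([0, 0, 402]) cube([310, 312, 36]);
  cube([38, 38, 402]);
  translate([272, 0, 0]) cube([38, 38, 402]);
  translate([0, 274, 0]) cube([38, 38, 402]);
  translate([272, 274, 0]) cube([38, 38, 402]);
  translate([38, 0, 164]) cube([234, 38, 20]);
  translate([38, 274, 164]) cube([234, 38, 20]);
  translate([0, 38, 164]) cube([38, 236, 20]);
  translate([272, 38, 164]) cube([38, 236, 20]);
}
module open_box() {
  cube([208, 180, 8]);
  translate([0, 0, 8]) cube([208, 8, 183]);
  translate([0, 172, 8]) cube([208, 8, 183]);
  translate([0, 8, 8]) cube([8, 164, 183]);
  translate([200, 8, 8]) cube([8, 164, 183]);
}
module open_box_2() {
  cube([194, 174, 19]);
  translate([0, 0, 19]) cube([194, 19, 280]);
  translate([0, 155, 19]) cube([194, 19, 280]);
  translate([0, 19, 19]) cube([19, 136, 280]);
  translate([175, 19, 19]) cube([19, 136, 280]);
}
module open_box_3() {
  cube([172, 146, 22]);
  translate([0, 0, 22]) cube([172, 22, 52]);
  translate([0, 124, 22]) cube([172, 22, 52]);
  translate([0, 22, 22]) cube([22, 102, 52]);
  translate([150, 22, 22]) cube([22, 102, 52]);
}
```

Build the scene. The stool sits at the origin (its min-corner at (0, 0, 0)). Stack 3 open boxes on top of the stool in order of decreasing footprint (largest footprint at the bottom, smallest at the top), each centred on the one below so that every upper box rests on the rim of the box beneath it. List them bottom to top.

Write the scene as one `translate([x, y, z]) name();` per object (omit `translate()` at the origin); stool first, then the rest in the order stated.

stool();
translate([51, 66, 438]) open_box();
translate([58, 69, 629]) open_box_2();
translate([69, 83, 928]) open_box_3();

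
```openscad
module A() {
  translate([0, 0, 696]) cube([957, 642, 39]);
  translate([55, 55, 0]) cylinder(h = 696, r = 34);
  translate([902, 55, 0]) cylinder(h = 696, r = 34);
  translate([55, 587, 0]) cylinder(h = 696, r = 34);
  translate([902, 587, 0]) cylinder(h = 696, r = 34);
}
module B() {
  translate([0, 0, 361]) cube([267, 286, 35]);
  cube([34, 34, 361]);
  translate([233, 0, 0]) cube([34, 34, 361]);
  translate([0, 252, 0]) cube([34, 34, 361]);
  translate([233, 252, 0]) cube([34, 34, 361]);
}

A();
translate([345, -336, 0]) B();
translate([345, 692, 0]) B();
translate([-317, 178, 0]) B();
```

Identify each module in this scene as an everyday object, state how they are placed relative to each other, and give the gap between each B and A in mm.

Each stool's nearest face is 50 mm from the table's bounding box.

A is a table. B is a stool. Three stools sit around the table at the −y, +y, −x sides. The gap between each stool and the table is 50 mm.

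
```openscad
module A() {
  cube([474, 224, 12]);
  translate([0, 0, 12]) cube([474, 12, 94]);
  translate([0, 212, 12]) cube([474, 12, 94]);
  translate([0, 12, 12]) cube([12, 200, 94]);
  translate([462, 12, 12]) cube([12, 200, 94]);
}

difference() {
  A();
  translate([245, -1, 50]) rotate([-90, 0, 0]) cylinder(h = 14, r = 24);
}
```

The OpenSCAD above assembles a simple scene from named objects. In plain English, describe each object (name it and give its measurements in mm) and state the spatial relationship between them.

A is an open-topped rectangular box: outside dimensions 474×224×106 mm, with a uniform wall and base thickness of 12 mm. The base is a full 474×224 slab on the floor; four walls sit on top of the base. The front and back walls (the −y and +y sides) span the full width; the two side walls fit between them.

The open box has a circular hole of radius 24 mm through its front wall, centred at (x = 245, z = 50).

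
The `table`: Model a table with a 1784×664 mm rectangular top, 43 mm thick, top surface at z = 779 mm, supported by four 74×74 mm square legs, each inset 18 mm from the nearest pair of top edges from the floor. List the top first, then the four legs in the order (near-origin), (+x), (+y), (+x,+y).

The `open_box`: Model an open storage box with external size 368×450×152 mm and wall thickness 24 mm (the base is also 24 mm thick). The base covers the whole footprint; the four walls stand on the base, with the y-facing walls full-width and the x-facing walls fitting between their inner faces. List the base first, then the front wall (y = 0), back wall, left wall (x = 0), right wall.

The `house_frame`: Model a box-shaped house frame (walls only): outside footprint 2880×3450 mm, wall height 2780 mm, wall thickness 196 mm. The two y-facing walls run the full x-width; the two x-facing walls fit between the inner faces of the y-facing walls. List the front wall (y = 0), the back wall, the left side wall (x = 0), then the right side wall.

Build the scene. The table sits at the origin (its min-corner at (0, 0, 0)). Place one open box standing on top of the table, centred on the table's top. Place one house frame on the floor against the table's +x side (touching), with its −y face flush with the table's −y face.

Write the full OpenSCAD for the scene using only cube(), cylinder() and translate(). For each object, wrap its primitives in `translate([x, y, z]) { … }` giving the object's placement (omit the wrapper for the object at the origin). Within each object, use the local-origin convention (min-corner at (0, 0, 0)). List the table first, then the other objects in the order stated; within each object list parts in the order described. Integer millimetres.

translate([0, 0, 736]) cube([1784, 664, 43]);
translate([18, 18, 0]) cube([74, 74, 736]);
translate([1692, 18, 0]) cube([74, 74, 736]);
translate([18, 572, 0]) cube([74, 74, 736]);
translate([1692, 572, 0]) cube([74, 74, 736]);
translate([708, 107, 779]) {
  cube([368, 450, 24]);
  translate([0, 0, 24]) cube([368, 24, 128]);
  translate([0, 426, 24]) cube([368, 24, 128]);
  translate([0, 24, 24]) cube([24, 402, 128]);
  translate([344, 24, 24]) cube([24, 402, 128]);
}
translate([1784, 0, 0]) {
  cube([2880, 196, 2780]);
  translate([0, 3254, 0]) cube([2880, 196, 2780]);
  translate([0, 196, 0]) cube([196, 3058, 2780]);
  translate([2684, 196, 0]) cube([196, 3058, 2780]);
}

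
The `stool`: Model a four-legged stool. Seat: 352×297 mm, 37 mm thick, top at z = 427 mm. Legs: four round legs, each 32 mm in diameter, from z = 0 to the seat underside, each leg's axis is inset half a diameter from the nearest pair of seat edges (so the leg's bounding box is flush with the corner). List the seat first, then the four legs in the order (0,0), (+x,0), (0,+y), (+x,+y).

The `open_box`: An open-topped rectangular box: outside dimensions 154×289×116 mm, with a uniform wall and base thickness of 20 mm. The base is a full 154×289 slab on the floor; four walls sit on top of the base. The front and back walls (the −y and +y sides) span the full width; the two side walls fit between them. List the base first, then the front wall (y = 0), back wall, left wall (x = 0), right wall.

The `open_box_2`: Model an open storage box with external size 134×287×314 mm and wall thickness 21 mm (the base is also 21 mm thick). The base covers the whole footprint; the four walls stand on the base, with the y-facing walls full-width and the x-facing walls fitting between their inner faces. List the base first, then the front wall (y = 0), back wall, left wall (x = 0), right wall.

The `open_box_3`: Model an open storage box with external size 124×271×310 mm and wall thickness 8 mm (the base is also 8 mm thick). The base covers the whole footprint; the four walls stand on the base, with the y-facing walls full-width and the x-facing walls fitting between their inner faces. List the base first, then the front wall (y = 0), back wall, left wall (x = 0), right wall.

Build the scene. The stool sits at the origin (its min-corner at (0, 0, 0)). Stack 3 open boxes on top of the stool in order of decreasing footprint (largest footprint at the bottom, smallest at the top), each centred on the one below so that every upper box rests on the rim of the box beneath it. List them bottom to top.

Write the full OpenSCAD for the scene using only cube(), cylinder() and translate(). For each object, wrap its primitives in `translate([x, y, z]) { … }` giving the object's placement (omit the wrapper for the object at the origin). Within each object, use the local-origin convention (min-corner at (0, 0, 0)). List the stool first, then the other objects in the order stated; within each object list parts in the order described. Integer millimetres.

translate([0, 0, 390]) cube([352, 297, 37]);
translate([16, 16, 0]) cylinder(h = 390, r = 16);
translate([336, 16, 0]) cylinder(h = 390, r = 16);
translate([16, 281, 0]) cylinder(h = 390, r = 16);
translate([336, 281, 0]) cylinder(h = 390, r = 16);
translate([99, 4, 427]) {
  cube([154, 289, 20]);
  translate([0, 0, 20]) cube([154, 20, 96]);
  translate([0, 269, 20]) cube([154, 20, 96]);
  translate([0, 20, 20]) cube([20, 249, 96]);
  translate([134, 20, 20]) cube([20, 249, 96]);
}
translate([109, 5, 543]) {
  cube([134, 287, 21]);
  translate([0, 0, 21]) cube([134, 21, 293]);
  translate([0, 266, 21]) cube([134, 21, 293]);
  translate([0, 21, 21]) cube([21, 245, 293]);
  translate([113, 21, 21]) cube([21, 245, 293]);
}
translate([114, 13, 857]) {
  cube([124, 271, 8]);
  translate([0, 0, 8]) cube([124, 8, 302]);
  translate([0, 263, 8]) cube([124, 8, 302]);
  translate([0, 8, 8]) cube([8, 255, 302]);
  translate([116, 8, 8]) cube([8, 255, 302]);
}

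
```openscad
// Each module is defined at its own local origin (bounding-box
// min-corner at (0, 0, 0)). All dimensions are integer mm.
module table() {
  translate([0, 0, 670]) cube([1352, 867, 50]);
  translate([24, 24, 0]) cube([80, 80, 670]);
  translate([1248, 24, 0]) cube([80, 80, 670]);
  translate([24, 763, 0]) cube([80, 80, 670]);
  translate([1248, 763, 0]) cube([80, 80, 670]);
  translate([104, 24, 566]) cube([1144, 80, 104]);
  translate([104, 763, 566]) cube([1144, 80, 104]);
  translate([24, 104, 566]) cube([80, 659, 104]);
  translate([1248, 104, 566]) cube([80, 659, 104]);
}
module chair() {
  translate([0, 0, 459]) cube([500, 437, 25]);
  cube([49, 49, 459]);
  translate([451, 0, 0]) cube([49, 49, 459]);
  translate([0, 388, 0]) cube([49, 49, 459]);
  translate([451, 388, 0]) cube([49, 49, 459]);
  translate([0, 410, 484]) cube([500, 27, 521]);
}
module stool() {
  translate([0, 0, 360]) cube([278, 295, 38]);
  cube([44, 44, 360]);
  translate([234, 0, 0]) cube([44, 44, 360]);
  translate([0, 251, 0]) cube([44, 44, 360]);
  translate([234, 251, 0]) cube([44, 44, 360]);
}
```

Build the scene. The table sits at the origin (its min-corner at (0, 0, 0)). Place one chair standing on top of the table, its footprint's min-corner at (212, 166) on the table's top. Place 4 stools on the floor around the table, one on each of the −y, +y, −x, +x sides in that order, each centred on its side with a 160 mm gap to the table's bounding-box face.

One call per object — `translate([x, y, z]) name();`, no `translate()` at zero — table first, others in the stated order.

table();
translate([212, 166, 720]) chair();
translate([537, -455, 0]) stool();
translate([537, 1027, 0]) stool();
translate([-438, 286, 0]) stool();
translate([1512, 286, 0]) stool();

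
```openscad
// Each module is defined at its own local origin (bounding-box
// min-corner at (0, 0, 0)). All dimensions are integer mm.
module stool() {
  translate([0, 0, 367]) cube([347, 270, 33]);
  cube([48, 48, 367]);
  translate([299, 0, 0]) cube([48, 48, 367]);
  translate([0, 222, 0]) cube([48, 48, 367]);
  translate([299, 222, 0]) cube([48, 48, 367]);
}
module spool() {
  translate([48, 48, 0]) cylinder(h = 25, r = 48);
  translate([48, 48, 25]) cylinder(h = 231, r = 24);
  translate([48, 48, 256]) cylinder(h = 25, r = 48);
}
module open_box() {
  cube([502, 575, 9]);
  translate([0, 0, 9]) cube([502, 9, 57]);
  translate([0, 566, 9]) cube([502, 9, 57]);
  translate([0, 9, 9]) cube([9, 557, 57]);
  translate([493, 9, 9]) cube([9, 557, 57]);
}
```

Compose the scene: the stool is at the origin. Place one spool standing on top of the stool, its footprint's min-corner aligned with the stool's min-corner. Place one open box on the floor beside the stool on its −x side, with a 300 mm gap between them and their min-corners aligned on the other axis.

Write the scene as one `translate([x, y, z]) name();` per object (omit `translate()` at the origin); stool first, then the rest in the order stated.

stool();
translate([0, 0, 400]) spool();
translate([-802, 0, 0]) open_box();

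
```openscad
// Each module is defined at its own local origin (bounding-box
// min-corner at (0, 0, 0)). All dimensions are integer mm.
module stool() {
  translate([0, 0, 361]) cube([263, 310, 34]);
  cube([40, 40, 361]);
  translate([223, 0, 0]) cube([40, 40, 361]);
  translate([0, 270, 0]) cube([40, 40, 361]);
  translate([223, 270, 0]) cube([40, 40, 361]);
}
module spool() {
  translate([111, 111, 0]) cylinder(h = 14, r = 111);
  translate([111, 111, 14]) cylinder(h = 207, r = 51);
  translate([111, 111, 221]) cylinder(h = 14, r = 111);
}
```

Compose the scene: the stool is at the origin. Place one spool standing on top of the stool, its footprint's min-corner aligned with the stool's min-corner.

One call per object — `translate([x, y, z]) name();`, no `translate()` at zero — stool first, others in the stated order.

stool();
translate([0, 0, 395]) spool();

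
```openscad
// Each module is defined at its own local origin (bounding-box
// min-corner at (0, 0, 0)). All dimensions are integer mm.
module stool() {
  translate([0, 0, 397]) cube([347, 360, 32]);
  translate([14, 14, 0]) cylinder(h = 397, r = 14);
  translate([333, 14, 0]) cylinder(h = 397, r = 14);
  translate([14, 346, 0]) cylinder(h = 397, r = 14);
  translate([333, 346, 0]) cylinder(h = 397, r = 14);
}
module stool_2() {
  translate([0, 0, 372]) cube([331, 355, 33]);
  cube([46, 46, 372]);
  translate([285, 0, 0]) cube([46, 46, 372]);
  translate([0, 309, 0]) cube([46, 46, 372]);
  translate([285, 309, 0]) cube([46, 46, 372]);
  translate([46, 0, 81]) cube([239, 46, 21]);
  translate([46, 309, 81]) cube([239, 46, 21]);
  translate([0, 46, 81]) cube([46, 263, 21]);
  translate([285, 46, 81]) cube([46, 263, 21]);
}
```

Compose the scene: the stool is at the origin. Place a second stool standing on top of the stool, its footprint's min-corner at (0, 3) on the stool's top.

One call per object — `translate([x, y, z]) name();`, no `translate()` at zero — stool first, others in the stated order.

stool();
translate([0, 3, 429]) stool_2();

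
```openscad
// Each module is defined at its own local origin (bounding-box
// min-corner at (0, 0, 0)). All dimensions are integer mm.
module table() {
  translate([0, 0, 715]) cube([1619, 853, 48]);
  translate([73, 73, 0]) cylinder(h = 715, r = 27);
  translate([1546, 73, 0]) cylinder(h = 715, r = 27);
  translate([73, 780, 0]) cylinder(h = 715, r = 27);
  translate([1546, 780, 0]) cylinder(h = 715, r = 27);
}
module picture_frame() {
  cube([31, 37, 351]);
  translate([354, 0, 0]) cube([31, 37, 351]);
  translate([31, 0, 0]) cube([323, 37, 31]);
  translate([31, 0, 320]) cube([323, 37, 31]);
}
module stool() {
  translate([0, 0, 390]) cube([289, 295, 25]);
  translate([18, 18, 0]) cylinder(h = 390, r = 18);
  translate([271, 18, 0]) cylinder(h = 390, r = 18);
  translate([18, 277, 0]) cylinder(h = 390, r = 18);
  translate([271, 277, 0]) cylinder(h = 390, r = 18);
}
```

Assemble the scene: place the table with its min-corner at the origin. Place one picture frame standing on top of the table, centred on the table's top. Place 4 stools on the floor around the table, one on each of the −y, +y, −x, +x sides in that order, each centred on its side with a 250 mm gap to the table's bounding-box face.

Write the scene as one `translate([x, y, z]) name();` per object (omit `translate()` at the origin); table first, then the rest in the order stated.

table();
translate([617, 408, 763]) picture_frame();
translate([665, -545, 0]) stool();
translate([665, 1103, 0]) stool();
translate([-539, 279, 0]) stool();
translate([1869, 279, 0]) stool();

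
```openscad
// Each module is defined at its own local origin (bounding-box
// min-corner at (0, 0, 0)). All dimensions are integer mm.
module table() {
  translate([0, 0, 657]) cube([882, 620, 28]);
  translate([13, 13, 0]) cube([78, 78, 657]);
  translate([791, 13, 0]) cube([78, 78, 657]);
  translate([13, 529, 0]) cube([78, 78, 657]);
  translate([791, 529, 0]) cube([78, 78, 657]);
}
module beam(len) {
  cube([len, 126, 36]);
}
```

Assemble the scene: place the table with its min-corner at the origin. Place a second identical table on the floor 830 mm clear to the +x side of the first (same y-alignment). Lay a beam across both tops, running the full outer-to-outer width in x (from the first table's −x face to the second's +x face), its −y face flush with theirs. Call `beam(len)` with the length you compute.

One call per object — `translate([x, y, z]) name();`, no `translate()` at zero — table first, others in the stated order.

table();
translate([1712, 0, 0]) table();
translate([0, 0, 685]) beam(2594);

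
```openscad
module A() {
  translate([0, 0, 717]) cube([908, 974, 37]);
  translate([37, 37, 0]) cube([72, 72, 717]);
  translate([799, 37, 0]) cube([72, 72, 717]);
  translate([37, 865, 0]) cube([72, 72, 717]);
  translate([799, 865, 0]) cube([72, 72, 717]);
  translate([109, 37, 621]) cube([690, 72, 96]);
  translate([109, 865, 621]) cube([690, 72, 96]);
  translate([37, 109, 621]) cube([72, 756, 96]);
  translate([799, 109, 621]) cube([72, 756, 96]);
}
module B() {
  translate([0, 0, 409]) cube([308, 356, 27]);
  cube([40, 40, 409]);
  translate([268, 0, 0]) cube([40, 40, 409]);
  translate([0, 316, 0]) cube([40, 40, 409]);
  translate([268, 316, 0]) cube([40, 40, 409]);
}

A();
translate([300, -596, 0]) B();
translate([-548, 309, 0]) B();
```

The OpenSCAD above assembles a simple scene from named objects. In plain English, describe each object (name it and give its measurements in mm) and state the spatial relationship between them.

A is a table: top 908 mm (x) × 974 mm (y), 37 mm thick, upper face at z = 754 mm, on four 72×72 mm square legs, each inset 37 mm from the nearest pair of top edges, running from z = 0 to the bottom of the top. Four apron rails, 72 mm thick and 96 mm tall, run between adjacent legs with their top edges flush with the underside of the top and their outer faces flush with the legs' outer faces.

B is a simple wooden stool: a rectangular seat 308 mm (x) by 356 mm (y), 27 mm thick, top face at z = 436 mm, on four square legs, each 40×40 mm in cross-section. The legs rest on z = 0, each flush with a corner of the seat.

Two stools sit around the table at the −y, −x sides.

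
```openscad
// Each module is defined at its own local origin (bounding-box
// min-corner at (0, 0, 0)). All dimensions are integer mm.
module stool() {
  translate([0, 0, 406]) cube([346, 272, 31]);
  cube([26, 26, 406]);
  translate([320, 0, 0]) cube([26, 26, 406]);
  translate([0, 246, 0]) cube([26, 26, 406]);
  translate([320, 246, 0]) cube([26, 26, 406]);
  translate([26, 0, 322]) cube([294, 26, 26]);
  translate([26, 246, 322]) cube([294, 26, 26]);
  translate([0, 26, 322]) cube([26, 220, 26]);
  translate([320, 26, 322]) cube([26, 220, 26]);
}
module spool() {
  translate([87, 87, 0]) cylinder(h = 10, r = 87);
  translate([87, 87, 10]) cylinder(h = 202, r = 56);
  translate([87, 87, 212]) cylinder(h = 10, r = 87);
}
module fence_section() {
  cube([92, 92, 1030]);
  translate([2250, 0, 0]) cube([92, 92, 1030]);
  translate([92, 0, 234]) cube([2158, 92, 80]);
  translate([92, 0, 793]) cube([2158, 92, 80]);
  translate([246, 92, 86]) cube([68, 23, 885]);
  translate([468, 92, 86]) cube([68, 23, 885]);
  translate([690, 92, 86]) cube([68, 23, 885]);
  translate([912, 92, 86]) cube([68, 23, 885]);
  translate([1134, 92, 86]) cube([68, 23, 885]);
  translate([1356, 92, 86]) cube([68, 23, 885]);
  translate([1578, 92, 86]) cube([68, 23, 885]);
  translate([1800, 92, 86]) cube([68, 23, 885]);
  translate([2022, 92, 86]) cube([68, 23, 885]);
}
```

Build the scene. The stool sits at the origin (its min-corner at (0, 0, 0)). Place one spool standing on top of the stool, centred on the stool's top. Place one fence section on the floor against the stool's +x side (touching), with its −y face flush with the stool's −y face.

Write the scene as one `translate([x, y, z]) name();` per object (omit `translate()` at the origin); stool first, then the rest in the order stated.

stool();
translate([86, 49, 437]) spool();
translate([346, 0, 0]) fence_section();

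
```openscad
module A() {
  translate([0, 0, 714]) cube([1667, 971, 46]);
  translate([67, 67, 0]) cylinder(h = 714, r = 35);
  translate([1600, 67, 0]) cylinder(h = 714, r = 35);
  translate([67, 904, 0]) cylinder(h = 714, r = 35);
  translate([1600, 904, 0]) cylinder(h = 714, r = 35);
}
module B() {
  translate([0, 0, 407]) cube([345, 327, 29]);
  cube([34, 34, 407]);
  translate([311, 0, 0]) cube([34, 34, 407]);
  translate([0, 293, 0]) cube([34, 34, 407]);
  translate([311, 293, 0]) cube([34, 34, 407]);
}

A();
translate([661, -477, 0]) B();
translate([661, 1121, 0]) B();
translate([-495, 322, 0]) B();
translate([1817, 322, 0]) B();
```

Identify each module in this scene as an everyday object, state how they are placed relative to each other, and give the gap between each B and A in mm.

Each stool's nearest face is 150 mm from the table's bounding box.

A is a table. B is a stool. Four stools sit around the table at the −y, +y, −x, +x sides. The gap between each stool and the table is 150 mm.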